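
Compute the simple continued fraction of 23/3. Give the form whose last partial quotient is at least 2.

[7; 1, 2]

23 = 7*3 + 2
3 = 1*2 + 1
2 = 2*1 + 0  (stop)
So 23/3 = [7; 1, 2].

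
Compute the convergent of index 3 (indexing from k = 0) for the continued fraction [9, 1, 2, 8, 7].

242/25

Using pₖ = aₖpₖ₋₁ + pₖ₋₂, qₖ = aₖqₖ₋₁ + qₖ₋₂ (with p₋₁=1, p₋₂=0, q₋₁=0, q₋₂=1):
  k=0: a=9, p=9, q=1
  k=1: a=1, p=10, q=1
  k=2: a=2, p=29, q=3
  k=3: a=8, p=242, q=25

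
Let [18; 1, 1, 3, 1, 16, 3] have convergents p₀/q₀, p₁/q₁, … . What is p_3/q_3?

Using pₖ = aₖpₖ₋₁ + pₖ₋₂, qₖ = aₖqₖ₋₁ + qₖ₋₂ (with p₋₁=1, p₋₂=0, q₋₁=0, q₋₂=1):
  k=0: a=18, p=18, q=1
  k=1: a=1, p=19, q=1
  k=2: a=1, p=37, q=2
  k=3: a=3, p=130, q=7

130/7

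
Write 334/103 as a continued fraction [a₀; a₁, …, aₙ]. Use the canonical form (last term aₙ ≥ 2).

334 = 3·103 + 25
103 = 4·25 + 3
25 = 8·3 + 1
3 = 3·1 + 0  (stop)
So 334/103 = [3; 4, 8, 3].

[3; 4, 8, 3]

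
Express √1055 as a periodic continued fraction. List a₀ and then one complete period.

[32; 2, 12, 2, 64]

a₀ = ⌊√1055⌋ = 32.
With m₀=0, d₀=1 and mₖ₊₁ = dₖaₖ − mₖ, dₖ₊₁ = (n − mₖ₊₁²)/dₖ, aₖ₊₁ = ⌊(a₀+mₖ₊₁)/dₖ₊₁⌋:
  k=1: m=32, d=31, a=2
  k=2: m=30, d=5, a=12
  k=3: m=30, d=31, a=2
  k=4: m=32, d=1, a=64
d=1 and a=2a₀=64 at k=4, so the next step gives (m, d) = (32, 31) again — its k=1 value — and the period has length 4.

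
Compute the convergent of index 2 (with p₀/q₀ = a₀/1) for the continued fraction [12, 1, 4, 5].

64/5

Using pₖ = aₖpₖ₋₁ + pₖ₋₂, qₖ = aₖqₖ₋₁ + qₖ₋₂ (with p₋₁=1, p₋₂=0, q₋₁=0, q₋₂=1):
  k=0: a=12, p=12, q=1
  k=1: a=1, p=13, q=1
  k=2: a=4, p=64, q=5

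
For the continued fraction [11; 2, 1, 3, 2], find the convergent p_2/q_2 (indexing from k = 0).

Using pₖ = aₖpₖ₋₁ + pₖ₋₂, qₖ = aₖqₖ₋₁ + qₖ₋₂ (with p₋₁=1, p₋₂=0, q₋₁=0, q₋₂=1):
  k=0: a=11, p=11, q=1
  k=1: a=2, p=23, q=2
  k=2: a=1, p=34, q=3

34/3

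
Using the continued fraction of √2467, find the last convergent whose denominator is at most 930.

22202/447

√2467 = [49; 1, 2, 49, 2, 1, 98, …] (period length 6).
Convergents:
  p_0/q_0 = 49/1
  p_1/q_1 = 50/1
  p_2/q_2 = 149/3
  p_3/q_3 = 7351/148
  p_4/q_4 = 14851/299
  p_5/q_5 = 22202/447
  p_6/q_6 = 2190647/44105
q_5 = 447 ≤ 930 < 44105 = q_6, so the answer is 22202/447.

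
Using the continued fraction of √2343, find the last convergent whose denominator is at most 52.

2033/42

√2343 = [48; 2, 2, 8, 2, 2, 96, …] (period length 6).
Convergents:
  p_0/q_0 = 48/1
  p_1/q_1 = 97/2
  p_2/q_2 = 242/5
  p_3/q_3 = 2033/42
  p_4/q_4 = 4308/89
q_3 = 42 ≤ 52 < 89 = q_4, so the answer is 2033/42.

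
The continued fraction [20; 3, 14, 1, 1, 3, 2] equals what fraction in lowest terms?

14533/715

Using pₖ = aₖpₖ₋₁ + pₖ₋₂ and qₖ = aₖqₖ₋₁ + qₖ₋₂:
  k=0: a=20, p=20, q=1
  k=1: a=3, p=61, q=3
  k=2: a=14, p=874, q=43
  k=3: a=1, p=935, q=46
  k=4: a=1, p=1809, q=89
  k=5: a=3, p=6362, q=313
  k=6: a=2, p=14533, q=715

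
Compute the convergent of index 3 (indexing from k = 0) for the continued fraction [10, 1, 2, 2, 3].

75/7

Using pₖ = aₖpₖ₋₁ + pₖ₋₂, qₖ = aₖqₖ₋₁ + qₖ₋₂ (with p₋₁=1, p₋₂=0, q₋₁=0, q₋₂=1):
  k=0: a=10, p=10, q=1
  k=1: a=1, p=11, q=1
  k=2: a=2, p=32, q=3
  k=3: a=2, p=75, q=7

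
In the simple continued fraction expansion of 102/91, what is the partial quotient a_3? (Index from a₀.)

1

102 = 1·91 + 11   →  a_0 = 1
91 = 8·11 + 3   →  a_1 = 8
11 = 3·3 + 2   →  a_2 = 3
3 = 1·2 + 1   →  a_3 = 1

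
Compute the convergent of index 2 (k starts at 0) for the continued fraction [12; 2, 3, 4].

87/7

Using pₖ = aₖpₖ₋₁ + pₖ₋₂, qₖ = aₖqₖ₋₁ + qₖ₋₂ (with p₋₁=1, p₋₂=0, q₋₁=0, q₋₂=1):
  k=0: a=12, p=12, q=1
  k=1: a=2, p=25, q=2
  k=2: a=3, p=87, q=7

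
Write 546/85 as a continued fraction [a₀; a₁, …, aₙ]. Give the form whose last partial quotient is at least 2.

[6; 2, 2, 1, 3, 3]

546 = 6*85 + 36
85 = 2*36 + 13
36 = 2*13 + 10
13 = 1*10 + 3
10 = 3*3 + 1
3 = 3*1 + 0  (stop)
So 546/85 = [6; 2, 2, 1, 3, 3].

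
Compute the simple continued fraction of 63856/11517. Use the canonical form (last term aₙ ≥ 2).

[5; 1, 1, 5, 8, 2, 8, 7]

63856 = 5×11517 + 6271
11517 = 1×6271 + 5246
6271 = 1×5246 + 1025
5246 = 5×1025 + 121
1025 = 8×121 + 57
121 = 2×57 + 7
57 = 8×7 + 1
7 = 7×1 + 0  (stop)
So 63856/11517 = [5; 1, 1, 5, 8, 2, 8, 7].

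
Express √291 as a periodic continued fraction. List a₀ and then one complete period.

a₀ = ⌊√291⌋ = 17.
With m₀=0, d₀=1 and mₖ₊₁ = dₖaₖ − mₖ, dₖ₊₁ = (n − mₖ₊₁²)/dₖ, aₖ₊₁ = ⌊(a₀+mₖ₊₁)/dₖ₊₁⌋:
  k=1: m=17, d=2, a=17
  k=2: m=17, d=1, a=34
d=1 and a=2a₀=34 at k=2, so the next step gives (m, d) = (17, 2) again — its k=1 value — and the period has length 2.

[17; 17, 34]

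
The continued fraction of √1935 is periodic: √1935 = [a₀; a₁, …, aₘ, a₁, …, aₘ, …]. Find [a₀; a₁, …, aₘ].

a₀ = ⌊√1935⌋ = 43.
With m₀=0, d₀=1 and mₖ₊₁ = dₖaₖ − mₖ, dₖ₊₁ = (n − mₖ₊₁²)/dₖ, aₖ₊₁ = ⌊(a₀+mₖ₊₁)/dₖ₊₁⌋:
  k=1: m=43, d=86, a=1
  k=2: m=43, d=1, a=86
d=1 and a=2a₀=86 at k=2, so the next step gives (m, d) = (43, 86) again — its k=1 value — and the period has length 2.

[43; 1, 86]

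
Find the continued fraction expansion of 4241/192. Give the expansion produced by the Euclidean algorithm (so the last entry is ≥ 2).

[22; 11, 3, 2, 2]

4241 = 22*192 + 17
192 = 11*17 + 5
17 = 3*5 + 2
5 = 2*2 + 1
2 = 2*1 + 0  (stop)
So 4241/192 = [22; 11, 3, 2, 2].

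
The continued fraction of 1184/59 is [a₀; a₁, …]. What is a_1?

14

1184 = 20·59 + 4   →  a_0 = 20
59 = 14·4 + 3   →  a_1 = 14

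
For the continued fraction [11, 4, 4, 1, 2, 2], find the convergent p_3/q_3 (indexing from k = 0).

236/21

Using pₖ = aₖpₖ₋₁ + pₖ₋₂, qₖ = aₖqₖ₋₁ + qₖ₋₂ (with p₋₁=1, p₋₂=0, q₋₁=0, q₋₂=1):
  k=0: a=11, p=11, q=1
  k=1: a=4, p=45, q=4
  k=2: a=4, p=191, q=17
  k=3: a=1, p=236, q=21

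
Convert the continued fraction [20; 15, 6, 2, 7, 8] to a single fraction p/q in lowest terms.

Using pₖ = aₖpₖ₋₁ + pₖ₋₂ and qₖ = aₖqₖ₋₁ + qₖ₋₂:
  k=0: a=20, p=20, q=1
  k=1: a=15, p=301, q=15
  k=2: a=6, p=1826, q=91
  k=3: a=2, p=3953, q=197
  k=4: a=7, p=29497, q=1470
  k=5: a=8, p=239929, q=11957

239929/11957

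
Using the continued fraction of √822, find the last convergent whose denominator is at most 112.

2437/85

√822 = [28; 1, 2, 28, 2, 1, 56, …] (period length 6).
Convergents:
  p_0/q_0 = 28/1
  p_1/q_1 = 29/1
  p_2/q_2 = 86/3
  p_3/q_3 = 2437/85
  p_4/q_4 = 4960/173
q_3 = 85 ≤ 112 < 173 = q_4, so the answer is 2437/85.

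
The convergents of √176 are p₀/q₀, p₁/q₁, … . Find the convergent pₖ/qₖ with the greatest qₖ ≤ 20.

199/15

√176 = [13; 3, 1, 3, 26, …] (period length 4).
Convergents:
  p_0/q_0 = 13/1
  p_1/q_1 = 40/3
  p_2/q_2 = 53/4
  p_3/q_3 = 199/15
  p_4/q_4 = 5227/394
q_3 = 15 ≤ 20 < 394 = q_4, so the answer is 199/15.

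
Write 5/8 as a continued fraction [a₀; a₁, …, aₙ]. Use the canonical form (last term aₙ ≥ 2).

[0; 1, 1, 1, 2]

5 = 0*8 + 5
8 = 1*5 + 3
5 = 1*3 + 2
3 = 1*2 + 1
2 = 2*1 + 0  (stop)
So 5/8 = [0; 1, 1, 1, 2].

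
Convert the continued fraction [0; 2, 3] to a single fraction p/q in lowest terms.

3/7

Using pₖ = aₖpₖ₋₁ + pₖ₋₂ and qₖ = aₖqₖ₋₁ + qₖ₋₂:
  k=0: a=0, p=0, q=1
  k=1: a=2, p=1, q=2
  k=2: a=3, p=3, q=7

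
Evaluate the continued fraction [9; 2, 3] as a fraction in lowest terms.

66/7

Using pₖ = aₖpₖ₋₁ + pₖ₋₂ and qₖ = aₖqₖ₋₁ + qₖ₋₂:
  k=0: a=9, p=9, q=1
  k=1: a=2, p=19, q=2
  k=2: a=3, p=66, q=7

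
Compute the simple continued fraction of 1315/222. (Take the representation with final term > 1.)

[5; 1, 12, 17]

1315 = 5×222 + 205
222 = 1×205 + 17
205 = 12×17 + 1
17 = 17×1 + 0  (stop)
So 1315/222 = [5; 1, 12, 17].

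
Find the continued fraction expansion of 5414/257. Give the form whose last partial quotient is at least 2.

[21; 15, 8, 2]

5414 = 21×257 + 17
257 = 15×17 + 2
17 = 8×2 + 1
2 = 2×1 + 0  (stop)
So 5414/257 = [21; 15, 8, 2].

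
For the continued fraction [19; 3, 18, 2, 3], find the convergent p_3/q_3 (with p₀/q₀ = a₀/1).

Using pₖ = aₖpₖ₋₁ + pₖ₋₂, qₖ = aₖqₖ₋₁ + qₖ₋₂ (with p₋₁=1, p₋₂=0, q₋₁=0, q₋₂=1):
  k=0: a=19, p=19, q=1
  k=1: a=3, p=58, q=3
  k=2: a=18, p=1063, q=55
  k=3: a=2, p=2184, q=113

2184/113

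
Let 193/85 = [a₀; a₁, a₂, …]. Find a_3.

193 = 2·85 + 23   →  a_0 = 2
85 = 3·23 + 16   →  a_1 = 3
23 = 1·16 + 7   →  a_2 = 1
16 = 2·7 + 2   →  a_3 = 2

2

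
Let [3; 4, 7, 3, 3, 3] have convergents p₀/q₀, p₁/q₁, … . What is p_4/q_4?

979/302

Using pₖ = aₖpₖ₋₁ + pₖ₋₂, qₖ = aₖqₖ₋₁ + qₖ₋₂ (with p₋₁=1, p₋₂=0, q₋₁=0, q₋₂=1):
  k=0: a=3, p=3, q=1
  k=1: a=4, p=13, q=4
  k=2: a=7, p=94, q=29
  k=3: a=3, p=295, q=91
  k=4: a=3, p=979, q=302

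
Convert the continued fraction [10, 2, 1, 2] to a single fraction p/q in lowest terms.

83/8

Fold from the inside: start with 2/1.
  1 + 1/2 = 3/2
  2 + 2/3 = 8/3
  10 + 3/8 = 83/8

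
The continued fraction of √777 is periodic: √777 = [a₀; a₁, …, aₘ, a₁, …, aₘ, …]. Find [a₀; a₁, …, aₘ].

a₀ = ⌊√777⌋ = 27.
With m₀=0, d₀=1 and mₖ₊₁ = dₖaₖ − mₖ, dₖ₊₁ = (n − mₖ₊₁²)/dₖ, aₖ₊₁ = ⌊(a₀+mₖ₊₁)/dₖ₊₁⌋:
  k=1: m=27, d=48, a=1
  k=2: m=21, d=7, a=6
  k=3: m=21, d=48, a=1
  k=4: m=27, d=1, a=54
d=1 and a=2a₀=54 at k=4, so the next step gives (m, d) = (27, 48) again — its k=1 value — and the period has length 4.

[27; 1, 6, 1, 54]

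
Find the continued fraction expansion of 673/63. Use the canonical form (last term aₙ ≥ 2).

[10; 1, 2, 6, 1, 2]

673 = 10*63 + 43
63 = 1*43 + 20
43 = 2*20 + 3
20 = 6*3 + 2
3 = 1*2 + 1
2 = 2*1 + 0  (stop)
So 673/63 = [10; 1, 2, 6, 1, 2].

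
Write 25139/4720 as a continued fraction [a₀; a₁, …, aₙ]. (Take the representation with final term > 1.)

25139 = 5*4720 + 1539
4720 = 3*1539 + 103
1539 = 14*103 + 97
103 = 1*97 + 6
97 = 16*6 + 1
6 = 6*1 + 0  (stop)
So 25139/4720 = [5; 3, 14, 1, 16, 6].

[5; 3, 14, 1, 16, 6]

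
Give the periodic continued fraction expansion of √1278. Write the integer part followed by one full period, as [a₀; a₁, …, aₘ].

[35; 1, 2, 1, 70]

a₀ = ⌊√1278⌋ = 35.
With m₀=0, d₀=1 and mₖ₊₁ = dₖaₖ − mₖ, dₖ₊₁ = (n − mₖ₊₁²)/dₖ, aₖ₊₁ = ⌊(a₀+mₖ₊₁)/dₖ₊₁⌋:
  k=1: m=35, d=53, a=1
  k=2: m=18, d=18, a=2
  k=3: m=18, d=53, a=1
  k=4: m=35, d=1, a=70
d=1 and a=2a₀=70 at k=4, so the next step gives (m, d) = (35, 53) again — its k=1 value — and the period has length 4.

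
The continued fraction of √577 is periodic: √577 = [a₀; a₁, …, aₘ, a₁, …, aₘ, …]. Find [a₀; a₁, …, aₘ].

a₀ = ⌊√577⌋ = 24.

[24; 48]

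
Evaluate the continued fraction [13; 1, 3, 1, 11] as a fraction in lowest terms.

Using pₖ = aₖpₖ₋₁ + pₖ₋₂ and qₖ = aₖqₖ₋₁ + qₖ₋₂:
  k=0: a=13, p=13, q=1
  k=1: a=1, p=14, q=1
  k=2: a=3, p=55, q=4
  k=3: a=1, p=69, q=5
  k=4: a=11, p=814, q=59

814/59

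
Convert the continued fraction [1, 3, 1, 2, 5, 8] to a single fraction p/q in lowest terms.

614/483

Using pₖ = aₖpₖ₋₁ + pₖ₋₂ and qₖ = aₖqₖ₋₁ + qₖ₋₂:
  k=0: a=1, p=1, q=1
  k=1: a=3, p=4, q=3
  k=2: a=1, p=5, q=4
  k=3: a=2, p=14, q=11
  k=4: a=5, p=75, q=59
  k=5: a=8, p=614, q=483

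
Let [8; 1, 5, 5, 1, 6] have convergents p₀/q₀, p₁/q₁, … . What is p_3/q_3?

Using pₖ = aₖpₖ₋₁ + pₖ₋₂, qₖ = aₖqₖ₋₁ + qₖ₋₂ (with p₋₁=1, p₋₂=0, q₋₁=0, q₋₂=1):
  k=0: a=8, p=8, q=1
  k=1: a=1, p=9, q=1
  k=2: a=5, p=53, q=6
  k=3: a=5, p=274, q=31

274/31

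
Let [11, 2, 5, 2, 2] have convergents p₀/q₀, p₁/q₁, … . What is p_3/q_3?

Using pₖ = aₖpₖ₋₁ + pₖ₋₂, qₖ = aₖqₖ₋₁ + qₖ₋₂ (with p₋₁=1, p₋₂=0, q₋₁=0, q₋₂=1):
  k=0: a=11, p=11, q=1
  k=1: a=2, p=23, q=2
  k=2: a=5, p=126, q=11
  k=3: a=2, p=275, q=24

275/24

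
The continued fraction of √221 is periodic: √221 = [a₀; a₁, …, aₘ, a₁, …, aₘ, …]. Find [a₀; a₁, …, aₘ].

[14; 1, 6, 2, 6, 1, 28]

a₀ = ⌊√221⌋ = 14.
With m₀=0, d₀=1 and mₖ₊₁ = dₖaₖ − mₖ, dₖ₊₁ = (n − mₖ₊₁²)/dₖ, aₖ₊₁ = ⌊(a₀+mₖ₊₁)/dₖ₊₁⌋:
  k=1: m=14, d=25, a=1
  k=2: m=11, d=4, a=6
  k=3: m=13, d=13, a=2
  k=4: m=13, d=4, a=6
  k=5: m=11, d=25, a=1
  k=6: m=14, d=1, a=28
d=1 and a=2a₀=28 at k=6, so the next step gives (m, d) = (14, 25) again — its k=1 value — and the period has length 6.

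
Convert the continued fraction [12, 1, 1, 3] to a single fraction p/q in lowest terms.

88/7

Fold from the inside: start with 3/1.
  1 + 1/3 = 4/3
  1 + 3/4 = 7/4
  12 + 4/7 = 88/7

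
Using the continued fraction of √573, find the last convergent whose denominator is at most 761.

17977/751

√573 = [23; 1, 14, 1, 46, …] (period length 4).
Convergents:
  p_0/q_0 = 23/1
  p_1/q_1 = 24/1
  p_2/q_2 = 359/15
  p_3/q_3 = 383/16
  p_4/q_4 = 17977/751
  p_5/q_5 = 18360/767
q_4 = 751 ≤ 761 < 767 = q_5, so the answer is 17977/751.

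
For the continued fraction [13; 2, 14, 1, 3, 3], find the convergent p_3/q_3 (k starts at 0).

Using pₖ = aₖpₖ₋₁ + pₖ₋₂, qₖ = aₖqₖ₋₁ + qₖ₋₂ (with p₋₁=1, p₋₂=0, q₋₁=0, q₋₂=1):
  k=0: a=13, p=13, q=1
  k=1: a=2, p=27, q=2
  k=2: a=14, p=391, q=29
  k=3: a=1, p=418, q=31

418/31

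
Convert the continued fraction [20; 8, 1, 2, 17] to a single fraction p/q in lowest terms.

Using pₖ = aₖpₖ₋₁ + pₖ₋₂ and qₖ = aₖqₖ₋₁ + qₖ₋₂:
  k=0: a=20, p=20, q=1
  k=1: a=8, p=161, q=8
  k=2: a=1, p=181, q=9
  k=3: a=2, p=523, q=26
  k=4: a=17, p=9072, q=451

9072/451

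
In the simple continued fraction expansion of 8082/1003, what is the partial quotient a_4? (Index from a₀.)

8082 = 8·1003 + 58   →  a_0 = 8
1003 = 17·58 + 17   →  a_1 = 17
58 = 3·17 + 7   →  a_2 = 3
17 = 2·7 + 3   →  a_3 = 2
7 = 2·3 + 1   →  a_4 = 2

2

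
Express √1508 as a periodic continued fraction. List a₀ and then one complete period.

[38; 1, 4, 1, 76]

a₀ = ⌊√1508⌋ = 38.
With m₀=0, d₀=1 and mₖ₊₁ = dₖaₖ − mₖ, dₖ₊₁ = (n − mₖ₊₁²)/dₖ, aₖ₊₁ = ⌊(a₀+mₖ₊₁)/dₖ₊₁⌋:
  k=1: m=38, d=64, a=1
  k=2: m=26, d=13, a=4
  k=3: m=26, d=64, a=1
  k=4: m=38, d=1, a=76
d=1 and a=2a₀=76 at k=4, so the next step gives (m, d) = (38, 64) again — its k=1 value — and the period has length 4.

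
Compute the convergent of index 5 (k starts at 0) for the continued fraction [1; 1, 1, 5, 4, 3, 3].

Using pₖ = aₖpₖ₋₁ + pₖ₋₂, qₖ = aₖqₖ₋₁ + qₖ₋₂ (with p₋₁=1, p₋₂=0, q₋₁=0, q₋₂=1):
  k=0: a=1, p=1, q=1
  k=1: a=1, p=2, q=1
  k=2: a=1, p=3, q=2
  k=3: a=5, p=17, q=11
  k=4: a=4, p=71, q=46
  k=5: a=3, p=230, q=149

230/149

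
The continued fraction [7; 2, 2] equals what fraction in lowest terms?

37/5

Fold from the inside: start with 2/1.
  2 + 1/2 = 5/2
  7 + 2/5 = 37/5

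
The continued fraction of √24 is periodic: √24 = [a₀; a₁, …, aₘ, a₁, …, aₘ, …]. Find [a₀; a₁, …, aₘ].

[4; 1, 8]

a₀ = ⌊√24⌋ = 4.
With m₀=0, d₀=1 and mₖ₊₁ = dₖaₖ − mₖ, dₖ₊₁ = (n − mₖ₊₁²)/dₖ, aₖ₊₁ = ⌊(a₀+mₖ₊₁)/dₖ₊₁⌋:
  k=1: m=4, d=8, a=1
  k=2: m=4, d=1, a=8
d=1 and a=2a₀=8 at k=2, so the next step gives (m, d) = (4, 8) again — its k=1 value — and the period has length 2.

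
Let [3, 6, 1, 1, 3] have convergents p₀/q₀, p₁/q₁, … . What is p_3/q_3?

41/13

Using pₖ = aₖpₖ₋₁ + pₖ₋₂, qₖ = aₖqₖ₋₁ + qₖ₋₂ (with p₋₁=1, p₋₂=0, q₋₁=0, q₋₂=1):
  k=0: a=3, p=3, q=1
  k=1: a=6, p=19, q=6
  k=2: a=1, p=22, q=7
  k=3: a=1, p=41, q=13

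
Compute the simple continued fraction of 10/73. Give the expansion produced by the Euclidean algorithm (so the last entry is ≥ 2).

10 = 0·73 + 10
73 = 7·10 + 3
10 = 3·3 + 1
3 = 3·1 + 0  (stop)
So 10/73 = [0; 7, 3, 3].

[0; 7, 3, 3]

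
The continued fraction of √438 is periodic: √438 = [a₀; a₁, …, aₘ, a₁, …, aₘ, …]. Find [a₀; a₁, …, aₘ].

[20; 1, 12, 1, 40]

a₀ = ⌊√438⌋ = 20.
With m₀=0, d₀=1 and mₖ₊₁ = dₖaₖ − mₖ, dₖ₊₁ = (n − mₖ₊₁²)/dₖ, aₖ₊₁ = ⌊(a₀+mₖ₊₁)/dₖ₊₁⌋:
  k=1: m=20, d=38, a=1
  k=2: m=18, d=3, a=12
  k=3: m=18, d=38, a=1
  k=4: m=20, d=1, a=40
d=1 and a=2a₀=40 at k=4, so the next step gives (m, d) = (20, 38) again — its k=1 value — and the period has length 4.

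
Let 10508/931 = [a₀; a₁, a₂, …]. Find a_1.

3

10508 = 11·931 + 267   →  a_0 = 11
931 = 3·267 + 130   →  a_1 = 3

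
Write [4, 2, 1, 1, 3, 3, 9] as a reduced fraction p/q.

2410/549

Using pₖ = aₖpₖ₋₁ + pₖ₋₂ and qₖ = aₖqₖ₋₁ + qₖ₋₂:
  k=0: a=4, p=4, q=1
  k=1: a=2, p=9, q=2
  k=2: a=1, p=13, q=3
  k=3: a=1, p=22, q=5
  k=4: a=3, p=79, q=18
  k=5: a=3, p=259, q=59
  k=6: a=9, p=2410, q=549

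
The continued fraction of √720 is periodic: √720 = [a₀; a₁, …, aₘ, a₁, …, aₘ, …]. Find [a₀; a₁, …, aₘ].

a₀ = ⌊√720⌋ = 26.
With m₀=0, d₀=1 and mₖ₊₁ = dₖaₖ − mₖ, dₖ₊₁ = (n − mₖ₊₁²)/dₖ, aₖ₊₁ = ⌊(a₀+mₖ₊₁)/dₖ₊₁⌋:
  k=1: m=26, d=44, a=1
  k=2: m=18, d=9, a=4
  k=3: m=18, d=44, a=1
  k=4: m=26, d=1, a=52
d=1 and a=2a₀=52 at k=4, so the next step gives (m, d) = (26, 44) again — its k=1 value — and the period has length 4.

[26; 1, 4, 1, 52]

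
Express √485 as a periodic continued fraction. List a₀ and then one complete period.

[22; 44]

a₀ = ⌊√485⌋ = 22.
With m₀=0, d₀=1 and mₖ₊₁ = dₖaₖ − mₖ, dₖ₊₁ = (n − mₖ₊₁²)/dₖ, aₖ₊₁ = ⌊(a₀+mₖ₊₁)/dₖ₊₁⌋:
  k=1: m=22, d=1, a=44
d=1 and a=2a₀=44 at k=1, so the next step gives (m, d) = (22, 1) again — its k=1 value — and the period has length 1.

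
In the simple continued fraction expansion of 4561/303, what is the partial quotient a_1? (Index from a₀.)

18

4561 = 15·303 + 16   →  a_0 = 15
303 = 18·16 + 15   →  a_1 = 18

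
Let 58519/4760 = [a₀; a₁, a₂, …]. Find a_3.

2

58519 = 12·4760 + 1399   →  a_0 = 12
4760 = 3·1399 + 563   →  a_1 = 3
1399 = 2·563 + 273   →  a_2 = 2
563 = 2·273 + 17   →  a_3 = 2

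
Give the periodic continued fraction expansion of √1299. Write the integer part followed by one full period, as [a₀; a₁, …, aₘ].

a₀ = ⌊√1299⌋ = 36.
With m₀=0, d₀=1 and mₖ₊₁ = dₖaₖ − mₖ, dₖ₊₁ = (n − mₖ₊₁²)/dₖ, aₖ₊₁ = ⌊(a₀+mₖ₊₁)/dₖ₊₁⌋:
  k=1: m=36, d=3, a=24
  k=2: m=36, d=1, a=72
d=1 and a=2a₀=72 at k=2, so the next step gives (m, d) = (36, 3) again — its k=1 value — and the period has length 2.

[36; 24, 72]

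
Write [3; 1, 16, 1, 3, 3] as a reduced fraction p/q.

Using pₖ = aₖpₖ₋₁ + pₖ₋₂ and qₖ = aₖqₖ₋₁ + qₖ₋₂:
  k=0: a=3, p=3, q=1
  k=1: a=1, p=4, q=1
  k=2: a=16, p=67, q=17
  k=3: a=1, p=71, q=18
  k=4: a=3, p=280, q=71
  k=5: a=3, p=911, q=231

911/231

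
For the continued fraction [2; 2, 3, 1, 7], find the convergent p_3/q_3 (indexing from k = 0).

Using pₖ = aₖpₖ₋₁ + pₖ₋₂, qₖ = aₖqₖ₋₁ + qₖ₋₂ (with p₋₁=1, p₋₂=0, q₋₁=0, q₋₂=1):
  k=0: a=2, p=2, q=1
  k=1: a=2, p=5, q=2
  k=2: a=3, p=17, q=7
  k=3: a=1, p=22, q=9

22/9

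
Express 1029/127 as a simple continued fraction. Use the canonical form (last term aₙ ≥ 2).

1029 = 8·127 + 13
127 = 9·13 + 10
13 = 1·10 + 3
10 = 3·3 + 1
3 = 3·1 + 0  (stop)
So 1029/127 = [8; 9, 1, 3, 3].

[8; 9, 1, 3, 3]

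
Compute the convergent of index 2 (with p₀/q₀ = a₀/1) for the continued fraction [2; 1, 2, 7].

Using pₖ = aₖpₖ₋₁ + pₖ₋₂, qₖ = aₖqₖ₋₁ + qₖ₋₂ (with p₋₁=1, p₋₂=0, q₋₁=0, q₋₂=1):
  k=0: a=2, p=2, q=1
  k=1: a=1, p=3, q=1
  k=2: a=2, p=8, q=3

8/3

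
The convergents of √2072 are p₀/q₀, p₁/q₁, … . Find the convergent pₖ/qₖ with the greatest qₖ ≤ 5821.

216626/4759

√2072 = [45; 1, 1, 12, 1, 1, 90, …] (period length 6).
Convergents:
  p_0/q_0 = 45/1
  p_1/q_1 = 46/1
  p_2/q_2 = 91/2
  p_3/q_3 = 1138/25
  p_4/q_4 = 1229/27
  p_5/q_5 = 2367/52
  p_6/q_6 = 214259/4707
  p_7/q_7 = 216626/4759
  p_8/q_8 = 430885/9466
q_7 = 4759 ≤ 5821 < 9466 = q_8, so the answer is 216626/4759.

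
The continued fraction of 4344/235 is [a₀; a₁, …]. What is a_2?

4344 = 18·235 + 114   →  a_0 = 18
235 = 2·114 + 7   →  a_1 = 2
114 = 16·7 + 2   →  a_2 = 16

16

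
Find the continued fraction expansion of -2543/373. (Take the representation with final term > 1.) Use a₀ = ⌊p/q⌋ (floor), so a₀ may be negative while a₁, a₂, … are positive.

-2543 = -7*373 + 68
373 = 5*68 + 33
68 = 2*33 + 2
33 = 16*2 + 1
2 = 2*1 + 0  (stop)
So -2543/373 = [-7; 5, 2, 16, 2].

[-7; 5, 2, 16, 2]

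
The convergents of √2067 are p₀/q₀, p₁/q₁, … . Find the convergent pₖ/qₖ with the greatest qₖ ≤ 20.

591/13

√2067 = [45; 2, 6, 2, 90, …] (period length 4).
Convergents:
  p_0/q_0 = 45/1
  p_1/q_1 = 91/2
  p_2/q_2 = 591/13
  p_3/q_3 = 1273/28
q_2 = 13 ≤ 20 < 28 = q_3, so the answer is 591/13.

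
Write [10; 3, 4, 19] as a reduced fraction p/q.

Using pₖ = aₖpₖ₋₁ + pₖ₋₂ and qₖ = aₖqₖ₋₁ + qₖ₋₂:
  k=0: a=10, p=10, q=1
  k=1: a=3, p=31, q=3
  k=2: a=4, p=134, q=13
  k=3: a=19, p=2577, q=250

2577/250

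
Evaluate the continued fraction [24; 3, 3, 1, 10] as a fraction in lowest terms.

Fold from the inside: start with 10/1.
  1 + 1/10 = 11/10
  3 + 10/11 = 43/11
  3 + 11/43 = 140/43
  24 + 43/140 = 3403/140

3403/140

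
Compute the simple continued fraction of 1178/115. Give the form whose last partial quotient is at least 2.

[10; 4, 9, 3]

1178 = 10*115 + 28
115 = 4*28 + 3
28 = 9*3 + 1
3 = 3*1 + 0  (stop)
So 1178/115 = [10; 4, 9, 3].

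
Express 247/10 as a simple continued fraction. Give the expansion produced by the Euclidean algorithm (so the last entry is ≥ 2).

[24; 1, 2, 3]

247 = 24*10 + 7
10 = 1*7 + 3
7 = 2*3 + 1
3 = 3*1 + 0  (stop)
So 247/10 = [24; 1, 2, 3].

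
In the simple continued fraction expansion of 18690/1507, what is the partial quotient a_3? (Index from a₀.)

18

18690 = 12·1507 + 606   →  a_0 = 12
1507 = 2·606 + 295   →  a_1 = 2
606 = 2·295 + 16   →  a_2 = 2
295 = 18·16 + 7   →  a_3 = 18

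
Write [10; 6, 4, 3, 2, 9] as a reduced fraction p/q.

Fold from the inside: start with 9/1.
  2 + 1/9 = 19/9
  3 + 9/19 = 66/19
  4 + 19/66 = 283/66
  6 + 66/283 = 1764/283
  10 + 283/1764 = 17923/1764

17923/1764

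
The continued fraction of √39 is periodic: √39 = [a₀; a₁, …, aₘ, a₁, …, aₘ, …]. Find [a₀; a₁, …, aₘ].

a₀ = ⌊√39⌋ = 6.
With m₀=0, d₀=1 and mₖ₊₁ = dₖaₖ − mₖ, dₖ₊₁ = (n − mₖ₊₁²)/dₖ, aₖ₊₁ = ⌊(a₀+mₖ₊₁)/dₖ₊₁⌋:
  k=1: m=6, d=3, a=4
  k=2: m=6, d=1, a=12
d=1 and a=2a₀=12 at k=2, so the next step gives (m, d) = (6, 3) again — its k=1 value — and the period has length 2.

[6; 4, 12]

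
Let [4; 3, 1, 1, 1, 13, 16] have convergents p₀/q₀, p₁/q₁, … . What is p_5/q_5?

641/150

Using pₖ = aₖpₖ₋₁ + pₖ₋₂, qₖ = aₖqₖ₋₁ + qₖ₋₂ (with p₋₁=1, p₋₂=0, q₋₁=0, q₋₂=1):
  k=0: a=4, p=4, q=1
  k=1: a=3, p=13, q=3
  k=2: a=1, p=17, q=4
  k=3: a=1, p=30, q=7
  k=4: a=1, p=47, q=11
  k=5: a=13, p=641, q=150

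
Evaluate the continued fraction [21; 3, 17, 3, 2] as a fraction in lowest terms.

7891/370

Fold from the inside: start with 2/1.
  3 + 1/2 = 7/2
  17 + 2/7 = 121/7
  3 + 7/121 = 370/121
  21 + 121/370 = 7891/370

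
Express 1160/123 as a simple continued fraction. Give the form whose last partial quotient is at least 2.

1160 = 9·123 + 53
123 = 2·53 + 17
53 = 3·17 + 2
17 = 8·2 + 1
2 = 2·1 + 0  (stop)
So 1160/123 = [9; 2, 3, 8, 2].

[9; 2, 3, 8, 2]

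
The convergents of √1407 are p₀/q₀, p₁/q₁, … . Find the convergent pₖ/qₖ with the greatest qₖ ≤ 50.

√1407 = [37; 1, 1, 24, 1, 1, 74, …] (period length 6).
Convergents:
  p_0/q_0 = 37/1
  p_1/q_1 = 38/1
  p_2/q_2 = 75/2
  p_3/q_3 = 1838/49
  p_4/q_4 = 1913/51
q_3 = 49 ≤ 50 < 51 = q_4, so the answer is 1838/49.

1838/49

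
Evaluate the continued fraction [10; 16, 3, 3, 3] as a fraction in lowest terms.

5413/538

Using pₖ = aₖpₖ₋₁ + pₖ₋₂ and qₖ = aₖqₖ₋₁ + qₖ₋₂:
  k=0: a=10, p=10, q=1
  k=1: a=16, p=161, q=16
  k=2: a=3, p=493, q=49
  k=3: a=3, p=1640, q=163
  k=4: a=3, p=5413, q=538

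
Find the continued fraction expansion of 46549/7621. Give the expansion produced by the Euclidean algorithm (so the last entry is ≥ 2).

46549 = 6×7621 + 823
7621 = 9×823 + 214
823 = 3×214 + 181
214 = 1×181 + 33
181 = 5×33 + 16
33 = 2×16 + 1
16 = 16×1 + 0  (stop)
So 46549/7621 = [6; 9, 3, 1, 5, 2, 16].

[6; 9, 3, 1, 5, 2, 16]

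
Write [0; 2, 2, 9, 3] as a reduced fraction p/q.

Using pₖ = aₖpₖ₋₁ + pₖ₋₂ and qₖ = aₖqₖ₋₁ + qₖ₋₂:
  k=0: a=0, p=0, q=1
  k=1: a=2, p=1, q=2
  k=2: a=2, p=2, q=5
  k=3: a=9, p=19, q=47
  k=4: a=3, p=59, q=146

59/146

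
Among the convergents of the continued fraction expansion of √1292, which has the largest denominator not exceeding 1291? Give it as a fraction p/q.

√1292 = [35; 1, 16, 1, 70, …] (period length 4).
Convergents:
  p_0/q_0 = 35/1
  p_1/q_1 = 36/1
  p_2/q_2 = 611/17
  p_3/q_3 = 647/18
  p_4/q_4 = 45901/1277
  p_5/q_5 = 46548/1295
q_4 = 1277 ≤ 1291 < 1295 = q_5, so the answer is 45901/1277.

45901/1277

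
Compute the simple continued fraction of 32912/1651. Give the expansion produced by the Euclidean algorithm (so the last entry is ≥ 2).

[19; 1, 14, 3, 2, 15]

32912 = 19*1651 + 1543
1651 = 1*1543 + 108
1543 = 14*108 + 31
108 = 3*31 + 15
31 = 2*15 + 1
15 = 15*1 + 0  (stop)
So 32912/1651 = [19; 1, 14, 3, 2, 15].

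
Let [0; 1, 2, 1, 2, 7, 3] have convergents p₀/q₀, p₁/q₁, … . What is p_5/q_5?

Using pₖ = aₖpₖ₋₁ + pₖ₋₂, qₖ = aₖqₖ₋₁ + qₖ₋₂ (with p₋₁=1, p₋₂=0, q₋₁=0, q₋₂=1):
  k=0: a=0, p=0, q=1
  k=1: a=1, p=1, q=1
  k=2: a=2, p=2, q=3
  k=3: a=1, p=3, q=4
  k=4: a=2, p=8, q=11
  k=5: a=7, p=59, q=81

59/81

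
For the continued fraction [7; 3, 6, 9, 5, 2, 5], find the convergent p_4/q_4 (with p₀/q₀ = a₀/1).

Using pₖ = aₖpₖ₋₁ + pₖ₋₂, qₖ = aₖqₖ₋₁ + qₖ₋₂ (with p₋₁=1, p₋₂=0, q₋₁=0, q₋₂=1):
  k=0: a=7, p=7, q=1
  k=1: a=3, p=22, q=3
  k=2: a=6, p=139, q=19
  k=3: a=9, p=1273, q=174
  k=4: a=5, p=6504, q=889

6504/889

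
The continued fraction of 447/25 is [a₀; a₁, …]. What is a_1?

447 = 17·25 + 22   →  a_0 = 17
25 = 1·22 + 3   →  a_1 = 1

1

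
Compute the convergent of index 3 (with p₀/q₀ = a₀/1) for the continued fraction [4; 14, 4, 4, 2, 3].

Using pₖ = aₖpₖ₋₁ + pₖ₋₂, qₖ = aₖqₖ₋₁ + qₖ₋₂ (with p₋₁=1, p₋₂=0, q₋₁=0, q₋₂=1):
  k=0: a=4, p=4, q=1
  k=1: a=14, p=57, q=14
  k=2: a=4, p=232, q=57
  k=3: a=4, p=985, q=242

985/242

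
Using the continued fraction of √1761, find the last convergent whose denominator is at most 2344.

√1761 = [41; 1, 26, 1, 82, …] (period length 4).
Convergents:
  p_0/q_0 = 41/1
  p_1/q_1 = 42/1
  p_2/q_2 = 1133/27
  p_3/q_3 = 1175/28
  p_4/q_4 = 97483/2323
  p_5/q_5 = 98658/2351
q_4 = 2323 ≤ 2344 < 2351 = q_5, so the answer is 97483/2323.

97483/2323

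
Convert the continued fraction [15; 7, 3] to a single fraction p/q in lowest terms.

Using pₖ = aₖpₖ₋₁ + pₖ₋₂ and qₖ = aₖqₖ₋₁ + qₖ₋₂:
  k=0: a=15, p=15, q=1
  k=1: a=7, p=106, q=7
  k=2: a=3, p=333, q=22

333/22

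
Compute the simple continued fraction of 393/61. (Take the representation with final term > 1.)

[6; 2, 3, 1, 6]

393 = 6×61 + 27
61 = 2×27 + 7
27 = 3×7 + 6
7 = 1×6 + 1
6 = 6×1 + 0  (stop)
So 393/61 = [6; 2, 3, 1, 6].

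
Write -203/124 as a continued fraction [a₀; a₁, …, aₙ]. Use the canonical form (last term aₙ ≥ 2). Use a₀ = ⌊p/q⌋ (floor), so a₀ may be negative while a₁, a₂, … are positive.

-203 = -2×124 + 45
124 = 2×45 + 34
45 = 1×34 + 11
34 = 3×11 + 1
11 = 11×1 + 0  (stop)
So -203/124 = [-2; 2, 1, 3, 11].

[-2; 2, 1, 3, 11]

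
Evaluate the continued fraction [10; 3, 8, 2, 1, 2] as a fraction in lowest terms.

Fold from the inside: start with 2/1.
  1 + 1/2 = 3/2
  2 + 2/3 = 8/3
  8 + 3/8 = 67/8
  3 + 8/67 = 209/67
  10 + 67/209 = 2157/209

2157/209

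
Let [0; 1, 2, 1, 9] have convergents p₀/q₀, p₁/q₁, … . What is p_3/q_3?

3/4

Using pₖ = aₖpₖ₋₁ + pₖ₋₂, qₖ = aₖqₖ₋₁ + qₖ₋₂ (with p₋₁=1, p₋₂=0, q₋₁=0, q₋₂=1):
  k=0: a=0, p=0, q=1
  k=1: a=1, p=1, q=1
  k=2: a=2, p=2, q=3
  k=3: a=1, p=3, q=4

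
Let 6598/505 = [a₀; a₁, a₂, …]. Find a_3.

6598 = 13·505 + 33   →  a_0 = 13
505 = 15·33 + 10   →  a_1 = 15
33 = 3·10 + 3   →  a_2 = 3
10 = 3·3 + 1   →  a_3 = 3

3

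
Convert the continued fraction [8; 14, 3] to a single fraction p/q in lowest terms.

Fold from the inside: start with 3/1.
  14 + 1/3 = 43/3
  8 + 3/43 = 347/43

347/43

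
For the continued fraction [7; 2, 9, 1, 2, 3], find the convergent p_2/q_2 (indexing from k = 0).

Using pₖ = aₖpₖ₋₁ + pₖ₋₂, qₖ = aₖqₖ₋₁ + qₖ₋₂ (with p₋₁=1, p₋₂=0, q₋₁=0, q₋₂=1):
  k=0: a=7, p=7, q=1
  k=1: a=2, p=15, q=2
  k=2: a=9, p=142, q=19

142/19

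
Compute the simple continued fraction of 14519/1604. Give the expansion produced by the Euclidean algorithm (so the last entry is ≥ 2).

[9; 19, 3, 13, 2]

14519 = 9×1604 + 83
1604 = 19×83 + 27
83 = 3×27 + 2
27 = 13×2 + 1
2 = 2×1 + 0  (stop)
So 14519/1604 = [9; 19, 3, 13, 2].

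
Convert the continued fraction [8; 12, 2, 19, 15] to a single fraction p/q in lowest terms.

59227/7330

Fold from the inside: start with 15/1.
  19 + 1/15 = 286/15
  2 + 15/286 = 587/286
  12 + 286/587 = 7330/587
  8 + 587/7330 = 59227/7330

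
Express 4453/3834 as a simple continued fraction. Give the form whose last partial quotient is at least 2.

4453 = 1×3834 + 619
3834 = 6×619 + 120
619 = 5×120 + 19
120 = 6×19 + 6
19 = 3×6 + 1
6 = 6×1 + 0  (stop)
So 4453/3834 = [1; 6, 5, 6, 3, 6].

[1; 6, 5, 6, 3, 6]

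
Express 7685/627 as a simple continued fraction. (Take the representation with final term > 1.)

[12; 3, 1, 8, 2, 8]

7685 = 12×627 + 161
627 = 3×161 + 144
161 = 1×144 + 17
144 = 8×17 + 8
17 = 2×8 + 1
8 = 8×1 + 0  (stop)
So 7685/627 = [12; 3, 1, 8, 2, 8].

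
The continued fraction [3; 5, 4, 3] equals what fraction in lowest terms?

Using pₖ = aₖpₖ₋₁ + pₖ₋₂ and qₖ = aₖqₖ₋₁ + qₖ₋₂:
  k=0: a=3, p=3, q=1
  k=1: a=5, p=16, q=5
  k=2: a=4, p=67, q=21
  k=3: a=3, p=217, q=68

217/68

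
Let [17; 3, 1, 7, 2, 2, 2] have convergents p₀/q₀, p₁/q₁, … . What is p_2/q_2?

Using pₖ = aₖpₖ₋₁ + pₖ₋₂, qₖ = aₖqₖ₋₁ + qₖ₋₂ (with p₋₁=1, p₋₂=0, q₋₁=0, q₋₂=1):
  k=0: a=17, p=17, q=1
  k=1: a=3, p=52, q=3
  k=2: a=1, p=69, q=4

69/4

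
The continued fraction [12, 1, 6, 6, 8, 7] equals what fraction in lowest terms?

32151/2500

Fold from the inside: start with 7/1.
  8 + 1/7 = 57/7
  6 + 7/57 = 349/57
  6 + 57/349 = 2151/349
  1 + 349/2151 = 2500/2151
  12 + 2151/2500 = 32151/2500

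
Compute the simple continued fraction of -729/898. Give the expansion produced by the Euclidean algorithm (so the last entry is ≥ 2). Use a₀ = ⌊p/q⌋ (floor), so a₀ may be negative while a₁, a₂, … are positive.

[-1; 5, 3, 5, 3, 3]

-729 = -1×898 + 169
898 = 5×169 + 53
169 = 3×53 + 10
53 = 5×10 + 3
10 = 3×3 + 1
3 = 3×1 + 0  (stop)
So -729/898 = [-1; 5, 3, 5, 3, 3].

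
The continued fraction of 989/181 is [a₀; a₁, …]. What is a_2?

6

989 = 5·181 + 84   →  a_0 = 5
181 = 2·84 + 13   →  a_1 = 2
84 = 6·13 + 6   →  a_2 = 6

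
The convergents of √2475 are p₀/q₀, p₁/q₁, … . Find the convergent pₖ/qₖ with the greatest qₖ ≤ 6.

199/4

√2475 = [49; 1, 2, 1, 98, …] (period length 4).
Convergents:
  p_0/q_0 = 49/1
  p_1/q_1 = 50/1
  p_2/q_2 = 149/3
  p_3/q_3 = 199/4
  p_4/q_4 = 19651/395
q_3 = 4 ≤ 6 < 395 = q_4, so the answer is 199/4.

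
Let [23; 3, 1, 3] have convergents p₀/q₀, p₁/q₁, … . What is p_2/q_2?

93/4

Using pₖ = aₖpₖ₋₁ + pₖ₋₂, qₖ = aₖqₖ₋₁ + qₖ₋₂ (with p₋₁=1, p₋₂=0, q₋₁=0, q₋₂=1):
  k=0: a=23, p=23, q=1
  k=1: a=3, p=70, q=3
  k=2: a=1, p=93, q=4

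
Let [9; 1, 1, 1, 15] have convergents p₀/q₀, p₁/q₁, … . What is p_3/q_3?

Using pₖ = aₖpₖ₋₁ + pₖ₋₂, qₖ = aₖqₖ₋₁ + qₖ₋₂ (with p₋₁=1, p₋₂=0, q₋₁=0, q₋₂=1):
  k=0: a=9, p=9, q=1
  k=1: a=1, p=10, q=1
  k=2: a=1, p=19, q=2
  k=3: a=1, p=29, q=3

29/3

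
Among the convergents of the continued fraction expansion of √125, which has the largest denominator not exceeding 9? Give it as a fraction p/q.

√125 = [11; 5, 1, 1, 5, 22, …] (period length 5).
Convergents:
  p_0/q_0 = 11/1
  p_1/q_1 = 56/5
  p_2/q_2 = 67/6
  p_3/q_3 = 123/11
q_2 = 6 ≤ 9 < 11 = q_3, so the answer is 67/6.

67/6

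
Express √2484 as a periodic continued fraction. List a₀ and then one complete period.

[49; 1, 5, 4, 5, 1, 98]

a₀ = ⌊√2484⌋ = 49.
With m₀=0, d₀=1 and mₖ₊₁ = dₖaₖ − mₖ, dₖ₊₁ = (n − mₖ₊₁²)/dₖ, aₖ₊₁ = ⌊(a₀+mₖ₊₁)/dₖ₊₁⌋:
  k=1: m=49, d=83, a=1
  k=2: m=34, d=16, a=5
  k=3: m=46, d=23, a=4
  k=4: m=46, d=16, a=5
  k=5: m=34, d=83, a=1
  k=6: m=49, d=1, a=98
d=1 and a=2a₀=98 at k=6, so the next step gives (m, d) = (49, 83) again — its k=1 value — and the period has length 6.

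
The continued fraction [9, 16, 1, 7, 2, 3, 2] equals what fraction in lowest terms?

20646/2279

Using pₖ = aₖpₖ₋₁ + pₖ₋₂ and qₖ = aₖqₖ₋₁ + qₖ₋₂:
  k=0: a=9, p=9, q=1
  k=1: a=16, p=145, q=16
  k=2: a=1, p=154, q=17
  k=3: a=7, p=1223, q=135
  k=4: a=2, p=2600, q=287
  k=5: a=3, p=9023, q=996
  k=6: a=2, p=20646, q=2279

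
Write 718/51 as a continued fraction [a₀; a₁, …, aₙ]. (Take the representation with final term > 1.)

[14; 12, 1, 3]

718 = 14·51 + 4
51 = 12·4 + 3
4 = 1·3 + 1
3 = 3·1 + 0  (stop)
So 718/51 = [14; 12, 1, 3].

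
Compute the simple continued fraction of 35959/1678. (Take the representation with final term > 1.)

[21; 2, 3, 18, 6, 2]

35959 = 21*1678 + 721
1678 = 2*721 + 236
721 = 3*236 + 13
236 = 18*13 + 2
13 = 6*2 + 1
2 = 2*1 + 0  (stop)
So 35959/1678 = [21; 2, 3, 18, 6, 2].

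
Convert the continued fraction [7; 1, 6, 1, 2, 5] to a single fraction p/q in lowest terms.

Fold from the inside: start with 5/1.
  2 + 1/5 = 11/5
  1 + 5/11 = 16/11
  6 + 11/16 = 107/16
  1 + 16/107 = 123/107
  7 + 107/123 = 968/123

968/123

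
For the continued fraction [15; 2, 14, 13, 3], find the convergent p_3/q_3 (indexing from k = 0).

Using pₖ = aₖpₖ₋₁ + pₖ₋₂, qₖ = aₖqₖ₋₁ + qₖ₋₂ (with p₋₁=1, p₋₂=0, q₋₁=0, q₋₂=1):
  k=0: a=15, p=15, q=1
  k=1: a=2, p=31, q=2
  k=2: a=14, p=449, q=29
  k=3: a=13, p=5868, q=379

5868/379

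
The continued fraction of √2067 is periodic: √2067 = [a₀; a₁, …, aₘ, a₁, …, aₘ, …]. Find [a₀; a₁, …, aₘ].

a₀ = ⌊√2067⌋ = 45.

[45; 2, 6, 2, 90]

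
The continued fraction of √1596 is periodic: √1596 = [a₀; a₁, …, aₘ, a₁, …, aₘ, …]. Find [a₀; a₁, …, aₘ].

[39; 1, 18, 1, 78]

a₀ = ⌊√1596⌋ = 39.
With m₀=0, d₀=1 and mₖ₊₁ = dₖaₖ − mₖ, dₖ₊₁ = (n − mₖ₊₁²)/dₖ, aₖ₊₁ = ⌊(a₀+mₖ₊₁)/dₖ₊₁⌋:
  k=1: m=39, d=75, a=1
  k=2: m=36, d=4, a=18
  k=3: m=36, d=75, a=1
  k=4: m=39, d=1, a=78
d=1 and a=2a₀=78 at k=4, so the next step gives (m, d) = (39, 75) again — its k=1 value — and the period has length 4.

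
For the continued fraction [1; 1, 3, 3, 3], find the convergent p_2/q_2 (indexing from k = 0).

7/4

Using pₖ = aₖpₖ₋₁ + pₖ₋₂, qₖ = aₖqₖ₋₁ + qₖ₋₂ (with p₋₁=1, p₋₂=0, q₋₁=0, q₋₂=1):
  k=0: a=1, p=1, q=1
  k=1: a=1, p=2, q=1
  k=2: a=3, p=7, q=4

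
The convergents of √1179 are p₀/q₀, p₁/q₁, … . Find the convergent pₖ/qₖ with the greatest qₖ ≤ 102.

√1179 = [34; 2, 1, 33, 1, 2, 68, …] (period length 6).
Convergents:
  p_0/q_0 = 34/1
  p_1/q_1 = 69/2
  p_2/q_2 = 103/3
  p_3/q_3 = 3468/101
  p_4/q_4 = 3571/104
q_3 = 101 ≤ 102 < 104 = q_4, so the answer is 3468/101.

3468/101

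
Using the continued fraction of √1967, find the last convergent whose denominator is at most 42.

√1967 = [44; 2, 1, 5, 1, 2, 88, …] (period length 6).
Convergents:
  p_0/q_0 = 44/1
  p_1/q_1 = 89/2
  p_2/q_2 = 133/3
  p_3/q_3 = 754/17
  p_4/q_4 = 887/20
  p_5/q_5 = 2528/57
q_4 = 20 ≤ 42 < 57 = q_5, so the answer is 887/20.

887/20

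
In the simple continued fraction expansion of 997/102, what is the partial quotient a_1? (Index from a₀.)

1

997 = 9·102 + 79   →  a_0 = 9
102 = 1·79 + 23   →  a_1 = 1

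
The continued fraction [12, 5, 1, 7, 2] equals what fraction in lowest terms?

1217/100

Fold from the inside: start with 2/1.
  7 + 1/2 = 15/2
  1 + 2/15 = 17/15
  5 + 15/17 = 100/17
  12 + 17/100 = 1217/100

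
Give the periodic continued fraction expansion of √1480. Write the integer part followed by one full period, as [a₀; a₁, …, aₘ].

[38; 2, 8, 19, 8, 2, 76]

a₀ = ⌊√1480⌋ = 38.
With m₀=0, d₀=1 and mₖ₊₁ = dₖaₖ − mₖ, dₖ₊₁ = (n − mₖ₊₁²)/dₖ, aₖ₊₁ = ⌊(a₀+mₖ₊₁)/dₖ₊₁⌋:
  k=1: m=38, d=36, a=2
  k=2: m=34, d=9, a=8
  k=3: m=38, d=4, a=19
  k=4: m=38, d=9, a=8
  k=5: m=34, d=36, a=2
  k=6: m=38, d=1, a=76
d=1 and a=2a₀=76 at k=6, so the next step gives (m, d) = (38, 36) again — its k=1 value — and the period has length 6.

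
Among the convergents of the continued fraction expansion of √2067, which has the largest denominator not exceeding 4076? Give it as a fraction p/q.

√2067 = [45; 2, 6, 2, 90, …] (period length 4).
Convergents:
  p_0/q_0 = 45/1
  p_1/q_1 = 91/2
  p_2/q_2 = 591/13
  p_3/q_3 = 1273/28
  p_4/q_4 = 115161/2533
  p_5/q_5 = 231595/5094
q_4 = 2533 ≤ 4076 < 5094 = q_5, so the answer is 115161/2533.

115161/2533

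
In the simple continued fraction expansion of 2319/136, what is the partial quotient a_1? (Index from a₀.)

2319 = 17·136 + 7   →  a_0 = 17
136 = 19·7 + 3   →  a_1 = 19

19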